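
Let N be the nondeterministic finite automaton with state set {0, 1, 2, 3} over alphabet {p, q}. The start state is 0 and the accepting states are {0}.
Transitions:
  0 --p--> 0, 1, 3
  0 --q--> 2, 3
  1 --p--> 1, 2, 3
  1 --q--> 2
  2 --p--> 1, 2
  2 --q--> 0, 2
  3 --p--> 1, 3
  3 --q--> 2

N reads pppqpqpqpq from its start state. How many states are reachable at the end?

3

Start: {0}
read p: {0, 1, 3}
read p: {0, 1, 2, 3}
read p: {0, 1, 2, 3}
read q: {0, 2, 3}
read p: {0, 1, 2, 3}
read q: {0, 2, 3}
read p: {0, 1, 2, 3}
read q: {0, 2, 3}
read p: {0, 1, 2, 3}
read q: {0, 2, 3}
Final reachable set {0, 2, 3} has 3 states.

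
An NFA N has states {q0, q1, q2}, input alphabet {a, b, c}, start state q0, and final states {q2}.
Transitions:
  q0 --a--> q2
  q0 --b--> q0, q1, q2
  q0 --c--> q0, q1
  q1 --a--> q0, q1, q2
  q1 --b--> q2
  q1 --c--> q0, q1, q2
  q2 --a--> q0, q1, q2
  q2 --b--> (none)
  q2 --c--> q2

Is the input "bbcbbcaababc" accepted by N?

accepted

Start: {q0}
read b: {q0, q1, q2}
read b: {q0, q1, q2}
read c: {q0, q1, q2}
read b: {q0, q1, q2}
read b: {q0, q1, q2}
read c: {q0, q1, q2}
read a: {q0, q1, q2}
read a: {q0, q1, q2}
read b: {q0, q1, q2}
read a: {q0, q1, q2}
read b: {q0, q1, q2}
read c: {q0, q1, q2}
Reachable ∩ accepting = {q2} — nonempty.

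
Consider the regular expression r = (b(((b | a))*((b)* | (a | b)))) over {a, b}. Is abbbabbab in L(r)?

no

No split of abbbabbab into u·v has b matching u and (((b|a))*((b)*|(a|b))) matching v.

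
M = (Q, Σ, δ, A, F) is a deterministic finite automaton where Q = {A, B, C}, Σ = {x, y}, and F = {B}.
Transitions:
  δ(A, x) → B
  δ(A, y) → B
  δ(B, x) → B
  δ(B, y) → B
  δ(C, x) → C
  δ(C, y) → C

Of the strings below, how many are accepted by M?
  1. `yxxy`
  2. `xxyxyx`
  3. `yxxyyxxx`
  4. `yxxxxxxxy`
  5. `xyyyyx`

5

`yxxy`: accepted
`xxyxyx`: accepted
`yxxyyxxx`: accepted
`yxxxxxxxy`: accepted
`xyyyyx`: accepted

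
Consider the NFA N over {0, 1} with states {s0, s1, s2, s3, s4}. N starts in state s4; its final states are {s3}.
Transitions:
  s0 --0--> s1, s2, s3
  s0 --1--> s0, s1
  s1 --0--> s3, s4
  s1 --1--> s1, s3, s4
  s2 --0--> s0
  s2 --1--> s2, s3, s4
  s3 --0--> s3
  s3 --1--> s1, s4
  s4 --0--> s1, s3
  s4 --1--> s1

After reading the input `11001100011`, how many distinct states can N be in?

Start: {s4}
read 1: {s1}
read 1: {s1, s3, s4}
read 0: {s1, s3, s4}
read 0: {s1, s3, s4}
read 1: {s1, s3, s4}
read 1: {s1, s3, s4}
read 0: {s1, s3, s4}
read 0: {s1, s3, s4}
read 0: {s1, s3, s4}
read 1: {s1, s3, s4}
read 1: {s1, s3, s4}
Final reachable set {s1, s3, s4} has 3 states.

3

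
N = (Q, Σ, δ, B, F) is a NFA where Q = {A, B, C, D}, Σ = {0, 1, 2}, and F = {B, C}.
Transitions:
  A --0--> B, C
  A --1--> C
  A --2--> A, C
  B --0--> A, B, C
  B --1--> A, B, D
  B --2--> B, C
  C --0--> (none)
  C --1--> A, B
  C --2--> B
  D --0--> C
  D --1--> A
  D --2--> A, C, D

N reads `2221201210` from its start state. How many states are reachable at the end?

Start: {B}
read 2: {B, C}
read 2: {B, C}
read 2: {B, C}
read 1: {A, B, D}
read 2: {A, B, C, D}
read 0: {A, B, C}
read 1: {A, B, C, D}
read 2: {A, B, C, D}
read 1: {A, B, C, D}
read 0: {A, B, C}
Final reachable set {A, B, C} has 3 states.

3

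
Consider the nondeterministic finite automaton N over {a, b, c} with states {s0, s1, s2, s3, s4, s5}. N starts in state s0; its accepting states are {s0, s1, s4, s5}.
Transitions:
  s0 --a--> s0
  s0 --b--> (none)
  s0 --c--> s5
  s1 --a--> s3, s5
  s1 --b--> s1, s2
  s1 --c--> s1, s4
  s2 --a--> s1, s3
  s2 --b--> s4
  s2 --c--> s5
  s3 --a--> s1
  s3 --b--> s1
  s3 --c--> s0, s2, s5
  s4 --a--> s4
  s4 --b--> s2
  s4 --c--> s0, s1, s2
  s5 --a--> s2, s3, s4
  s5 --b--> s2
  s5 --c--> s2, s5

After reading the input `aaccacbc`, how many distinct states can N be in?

Start: {s0}
read a: {s0}
read a: {s0}
read c: {s5}
read c: {s2, s5}
read a: {s1, s2, s3, s4}
read c: {s0, s1, s2, s4, s5}
read b: {s1, s2, s4}
read c: {s0, s1, s2, s4, s5}
Final reachable set {s0, s1, s2, s4, s5} has 5 states.

5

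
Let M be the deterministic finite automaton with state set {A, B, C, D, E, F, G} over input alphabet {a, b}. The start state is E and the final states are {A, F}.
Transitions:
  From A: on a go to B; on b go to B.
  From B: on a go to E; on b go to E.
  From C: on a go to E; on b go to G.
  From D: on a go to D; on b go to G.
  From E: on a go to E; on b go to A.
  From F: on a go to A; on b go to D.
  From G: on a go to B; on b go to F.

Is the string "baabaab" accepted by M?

accepted

E --b--> A
A --a--> B
B --a--> E
E --b--> A
A --a--> B
B --a--> E
E --b--> A
End in state A, which is an accepting state.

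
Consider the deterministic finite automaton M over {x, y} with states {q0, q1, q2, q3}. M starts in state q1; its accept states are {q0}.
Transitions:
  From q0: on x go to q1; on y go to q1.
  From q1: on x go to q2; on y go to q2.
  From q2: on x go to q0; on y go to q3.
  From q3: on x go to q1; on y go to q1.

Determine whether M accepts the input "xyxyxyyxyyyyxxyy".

rejected

q1 --x--> q2
q2 --y--> q3
q3 --x--> q1
q1 --y--> q2
q2 --x--> q0
q0 --y--> q1
q1 --y--> q2
q2 --x--> q0
q0 --y--> q1
q1 --y--> q2
q2 --y--> q3
q3 --y--> q1
q1 --x--> q2
q2 --x--> q0
q0 --y--> q1
q1 --y--> q2
End in state q2, which is not an accepting state.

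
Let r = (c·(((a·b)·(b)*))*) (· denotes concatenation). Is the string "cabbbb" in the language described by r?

Split as c·abbbb: c matches c and (((a·b)·(b)*))* matches abbbb.

yes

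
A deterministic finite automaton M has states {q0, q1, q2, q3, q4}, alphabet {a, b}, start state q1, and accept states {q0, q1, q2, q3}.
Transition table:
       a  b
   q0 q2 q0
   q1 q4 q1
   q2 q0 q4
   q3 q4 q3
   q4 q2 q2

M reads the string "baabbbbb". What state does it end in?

q1 --b--> q1
q1 --a--> q4
q4 --a--> q2
q2 --b--> q4
q4 --b--> q2
q2 --b--> q4
q4 --b--> q2
q2 --b--> q4

q4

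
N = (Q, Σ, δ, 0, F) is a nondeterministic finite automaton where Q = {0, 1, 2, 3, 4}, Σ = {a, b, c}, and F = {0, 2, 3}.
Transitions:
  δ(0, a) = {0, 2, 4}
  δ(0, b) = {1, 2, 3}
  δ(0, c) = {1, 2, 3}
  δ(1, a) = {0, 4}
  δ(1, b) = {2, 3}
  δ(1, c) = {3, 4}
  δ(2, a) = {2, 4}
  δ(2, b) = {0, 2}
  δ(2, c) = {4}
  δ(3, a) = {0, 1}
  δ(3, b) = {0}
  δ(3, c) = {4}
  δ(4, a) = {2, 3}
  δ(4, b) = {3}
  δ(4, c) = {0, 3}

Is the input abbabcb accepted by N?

Start: {0}
read a: {0, 2, 4}
read b: {0, 1, 2, 3}
read b: {0, 1, 2, 3}
read a: {0, 1, 2, 4}
read b: {0, 1, 2, 3}
read c: {1, 2, 3, 4}
read b: {0, 2, 3}
Reachable ∩ accepting = {0, 2, 3} — nonempty.

accepted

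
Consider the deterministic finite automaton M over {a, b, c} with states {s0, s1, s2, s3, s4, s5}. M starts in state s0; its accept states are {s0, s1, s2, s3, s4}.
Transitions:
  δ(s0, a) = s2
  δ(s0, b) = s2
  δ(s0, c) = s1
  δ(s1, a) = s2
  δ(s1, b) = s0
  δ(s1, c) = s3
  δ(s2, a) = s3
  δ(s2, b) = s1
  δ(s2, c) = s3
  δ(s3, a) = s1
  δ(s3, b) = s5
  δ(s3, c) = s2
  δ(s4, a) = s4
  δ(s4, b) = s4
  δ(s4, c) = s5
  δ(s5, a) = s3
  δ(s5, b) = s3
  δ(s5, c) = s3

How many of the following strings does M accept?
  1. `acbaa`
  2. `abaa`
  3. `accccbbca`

3

`acbaa`: accepted
`abaa`: accepted
`accccbbca`: accepted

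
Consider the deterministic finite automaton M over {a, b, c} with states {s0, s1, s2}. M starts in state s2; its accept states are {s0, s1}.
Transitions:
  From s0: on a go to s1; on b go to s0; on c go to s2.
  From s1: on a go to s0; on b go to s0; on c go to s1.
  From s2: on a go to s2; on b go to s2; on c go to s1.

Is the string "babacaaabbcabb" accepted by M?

s2 --b--> s2
s2 --a--> s2
s2 --b--> s2
s2 --a--> s2
s2 --c--> s1
s1 --a--> s0
s0 --a--> s1
s1 --a--> s0
s0 --b--> s0
s0 --b--> s0
s0 --c--> s2
s2 --a--> s2
s2 --b--> s2
s2 --b--> s2
End in state s2, which is not an accepting state.

rejected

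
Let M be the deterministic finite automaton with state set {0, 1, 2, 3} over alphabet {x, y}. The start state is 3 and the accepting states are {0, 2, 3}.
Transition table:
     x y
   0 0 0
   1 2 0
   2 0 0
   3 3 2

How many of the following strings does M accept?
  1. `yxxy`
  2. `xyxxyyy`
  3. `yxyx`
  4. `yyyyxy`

`yxxy`: accepted
`xyxxyyy`: accepted
`yxyx`: accepted
`yyyyxy`: accepted

4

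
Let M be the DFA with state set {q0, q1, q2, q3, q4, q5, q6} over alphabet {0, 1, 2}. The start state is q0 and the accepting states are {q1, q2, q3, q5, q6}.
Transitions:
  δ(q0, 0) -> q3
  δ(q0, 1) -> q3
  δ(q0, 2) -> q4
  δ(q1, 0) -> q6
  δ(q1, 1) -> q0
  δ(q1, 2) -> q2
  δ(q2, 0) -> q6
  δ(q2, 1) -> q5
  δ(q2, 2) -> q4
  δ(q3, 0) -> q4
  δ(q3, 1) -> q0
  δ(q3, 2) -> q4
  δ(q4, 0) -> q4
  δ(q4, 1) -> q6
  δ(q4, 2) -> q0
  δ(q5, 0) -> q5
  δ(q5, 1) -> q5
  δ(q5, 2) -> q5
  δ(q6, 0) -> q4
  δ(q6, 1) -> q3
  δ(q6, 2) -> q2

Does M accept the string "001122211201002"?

rejected

q0 --0--> q3
q3 --0--> q4
q4 --1--> q6
q6 --1--> q3
q3 --2--> q4
q4 --2--> q0
q0 --2--> q4
q4 --1--> q6
q6 --1--> q3
q3 --2--> q4
q4 --0--> q4
q4 --1--> q6
q6 --0--> q4
q4 --0--> q4
q4 --2--> q0
End in state q0, which is not an accepting state.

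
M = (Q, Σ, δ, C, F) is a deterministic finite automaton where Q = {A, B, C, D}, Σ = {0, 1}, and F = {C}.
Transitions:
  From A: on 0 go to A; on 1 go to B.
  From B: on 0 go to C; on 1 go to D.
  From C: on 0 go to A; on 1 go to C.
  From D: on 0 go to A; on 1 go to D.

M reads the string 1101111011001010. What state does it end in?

C --1--> C
C --1--> C
C --0--> A
A --1--> B
B --1--> D
D --1--> D
D --1--> D
D --0--> A
A --1--> B
B --1--> D
D --0--> A
A --0--> A
A --1--> B
B --0--> C
C --1--> C
C --0--> A

A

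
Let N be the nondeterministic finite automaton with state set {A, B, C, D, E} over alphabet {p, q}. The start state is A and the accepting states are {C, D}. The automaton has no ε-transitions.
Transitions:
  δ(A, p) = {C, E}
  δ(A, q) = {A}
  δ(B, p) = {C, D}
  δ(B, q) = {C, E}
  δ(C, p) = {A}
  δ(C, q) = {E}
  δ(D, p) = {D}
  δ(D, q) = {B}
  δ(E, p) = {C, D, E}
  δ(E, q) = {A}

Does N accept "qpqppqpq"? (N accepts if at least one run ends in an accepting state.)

Start: {A}
read q: {A}
read p: {C, E}
read q: {A, E}
read p: {C, D, E}
read p: {A, C, D, E}
read q: {A, B, E}
read p: {C, D, E}
read q: {A, B, E}
Reachable ∩ accepting = {} — empty.

rejected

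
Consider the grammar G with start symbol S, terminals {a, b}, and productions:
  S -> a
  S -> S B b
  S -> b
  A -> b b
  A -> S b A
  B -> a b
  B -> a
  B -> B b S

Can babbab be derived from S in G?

yes

S ⇒ SBb ⇒ bBb ⇒ bBbSb ⇒ babbSb ⇒ babbab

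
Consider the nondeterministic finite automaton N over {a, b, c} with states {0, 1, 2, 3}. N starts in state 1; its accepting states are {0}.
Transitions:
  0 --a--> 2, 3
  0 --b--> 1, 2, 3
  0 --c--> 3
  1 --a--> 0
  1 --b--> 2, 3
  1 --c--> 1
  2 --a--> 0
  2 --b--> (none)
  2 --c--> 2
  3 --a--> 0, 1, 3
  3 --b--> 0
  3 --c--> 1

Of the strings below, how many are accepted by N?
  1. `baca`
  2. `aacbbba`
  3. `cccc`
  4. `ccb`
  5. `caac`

2

`baca`: accepted
`aacbbba`: accepted
`cccc`: rejected
`ccb`: rejected
`caac`: rejected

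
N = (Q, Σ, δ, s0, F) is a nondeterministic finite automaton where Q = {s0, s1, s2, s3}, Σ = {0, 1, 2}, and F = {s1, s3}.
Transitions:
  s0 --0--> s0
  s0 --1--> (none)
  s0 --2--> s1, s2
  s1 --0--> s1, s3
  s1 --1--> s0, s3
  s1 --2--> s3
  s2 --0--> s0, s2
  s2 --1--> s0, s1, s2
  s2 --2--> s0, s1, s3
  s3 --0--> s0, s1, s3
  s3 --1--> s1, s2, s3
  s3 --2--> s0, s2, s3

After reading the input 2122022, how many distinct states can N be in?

Start: {s0}
read 2: {s1, s2}
read 1: {s0, s1, s2, s3}
read 2: {s0, s1, s2, s3}
read 2: {s0, s1, s2, s3}
read 0: {s0, s1, s2, s3}
read 2: {s0, s1, s2, s3}
read 2: {s0, s1, s2, s3}
Final reachable set {s0, s1, s2, s3} has 4 states.

4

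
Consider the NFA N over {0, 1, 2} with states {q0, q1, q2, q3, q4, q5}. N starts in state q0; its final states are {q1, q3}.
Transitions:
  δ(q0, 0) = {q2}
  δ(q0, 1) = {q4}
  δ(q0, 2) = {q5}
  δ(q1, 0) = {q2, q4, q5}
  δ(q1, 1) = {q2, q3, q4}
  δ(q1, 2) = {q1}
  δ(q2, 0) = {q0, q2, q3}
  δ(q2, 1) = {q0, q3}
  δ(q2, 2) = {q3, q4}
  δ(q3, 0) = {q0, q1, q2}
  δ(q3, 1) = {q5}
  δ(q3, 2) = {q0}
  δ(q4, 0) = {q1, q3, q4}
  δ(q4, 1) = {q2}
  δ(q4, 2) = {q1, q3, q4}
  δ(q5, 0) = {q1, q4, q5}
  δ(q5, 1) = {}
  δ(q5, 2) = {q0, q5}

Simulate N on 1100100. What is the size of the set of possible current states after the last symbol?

6

Start: {q0}
read 1: {q4}
read 1: {q2}
read 0: {q0, q2, q3}
read 0: {q0, q1, q2, q3}
read 1: {q0, q2, q3, q4, q5}
read 0: {q0, q1, q2, q3, q4, q5}
read 0: {q0, q1, q2, q3, q4, q5}
Final reachable set {q0, q1, q2, q3, q4, q5} has 6 states.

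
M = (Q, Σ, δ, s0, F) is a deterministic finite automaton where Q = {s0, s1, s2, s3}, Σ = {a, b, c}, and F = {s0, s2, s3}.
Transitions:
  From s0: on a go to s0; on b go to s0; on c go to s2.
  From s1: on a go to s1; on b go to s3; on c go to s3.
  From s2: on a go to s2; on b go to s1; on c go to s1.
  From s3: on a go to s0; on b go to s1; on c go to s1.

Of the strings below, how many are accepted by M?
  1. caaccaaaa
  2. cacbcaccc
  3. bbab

caaccaaaa: accepted
cacbcaccc: accepted
bbab: accepted

3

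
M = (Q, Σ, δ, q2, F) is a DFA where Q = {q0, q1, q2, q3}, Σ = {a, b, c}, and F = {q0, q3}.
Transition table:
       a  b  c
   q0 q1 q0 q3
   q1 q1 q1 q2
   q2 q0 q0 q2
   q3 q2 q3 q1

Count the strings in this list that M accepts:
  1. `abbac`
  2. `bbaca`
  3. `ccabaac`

1

`abbac`: rejected
`bbaca`: accepted
`ccabaac`: rejected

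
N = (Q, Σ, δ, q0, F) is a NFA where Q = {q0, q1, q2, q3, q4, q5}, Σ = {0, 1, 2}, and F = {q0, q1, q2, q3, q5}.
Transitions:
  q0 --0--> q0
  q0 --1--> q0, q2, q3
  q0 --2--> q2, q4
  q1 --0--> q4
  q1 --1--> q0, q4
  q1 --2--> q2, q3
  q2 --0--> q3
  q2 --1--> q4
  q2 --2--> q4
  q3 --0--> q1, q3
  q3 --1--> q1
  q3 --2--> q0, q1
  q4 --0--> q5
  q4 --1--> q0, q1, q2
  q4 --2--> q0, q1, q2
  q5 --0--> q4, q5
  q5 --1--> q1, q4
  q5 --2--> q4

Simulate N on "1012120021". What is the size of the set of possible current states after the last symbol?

Start: {q0}
read 1: {q0, q2, q3}
read 0: {q0, q1, q3}
read 1: {q0, q1, q2, q3, q4}
read 2: {q0, q1, q2, q3, q4}
read 1: {q0, q1, q2, q3, q4}
read 2: {q0, q1, q2, q3, q4}
read 0: {q0, q1, q3, q4, q5}
read 0: {q0, q1, q3, q4, q5}
read 2: {q0, q1, q2, q3, q4}
read 1: {q0, q1, q2, q3, q4}
Final reachable set {q0, q1, q2, q3, q4} has 5 states.

5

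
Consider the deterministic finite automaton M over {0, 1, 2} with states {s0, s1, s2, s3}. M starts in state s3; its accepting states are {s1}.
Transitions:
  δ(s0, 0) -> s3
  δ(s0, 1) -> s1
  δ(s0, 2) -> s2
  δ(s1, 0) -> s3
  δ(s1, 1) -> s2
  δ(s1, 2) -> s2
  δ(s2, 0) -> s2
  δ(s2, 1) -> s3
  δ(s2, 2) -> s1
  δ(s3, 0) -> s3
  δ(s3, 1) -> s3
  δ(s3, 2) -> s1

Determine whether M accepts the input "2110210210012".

s3 --2--> s1
s1 --1--> s2
s2 --1--> s3
s3 --0--> s3
s3 --2--> s1
s1 --1--> s2
s2 --0--> s2
s2 --2--> s1
s1 --1--> s2
s2 --0--> s2
s2 --0--> s2
s2 --1--> s3
s3 --2--> s1
End in state s1, which is an accepting state.

accepted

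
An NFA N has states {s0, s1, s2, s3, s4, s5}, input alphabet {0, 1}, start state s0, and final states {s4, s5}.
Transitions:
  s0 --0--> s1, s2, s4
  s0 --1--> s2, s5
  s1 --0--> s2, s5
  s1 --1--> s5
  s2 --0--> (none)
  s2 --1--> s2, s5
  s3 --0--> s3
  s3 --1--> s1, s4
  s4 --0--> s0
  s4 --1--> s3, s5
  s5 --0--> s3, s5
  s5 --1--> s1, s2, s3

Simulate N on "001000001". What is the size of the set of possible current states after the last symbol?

Start: {s0}
read 0: {s1, s2, s4}
read 0: {s0, s2, s5}
read 1: {s1, s2, s3, s5}
read 0: {s2, s3, s5}
read 0: {s3, s5}
read 0: {s3, s5}
read 0: {s3, s5}
read 0: {s3, s5}
read 1: {s1, s2, s3, s4}
Final reachable set {s1, s2, s3, s4} has 4 states.

4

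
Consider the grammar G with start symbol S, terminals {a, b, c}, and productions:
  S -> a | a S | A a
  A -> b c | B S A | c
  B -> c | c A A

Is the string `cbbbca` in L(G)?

no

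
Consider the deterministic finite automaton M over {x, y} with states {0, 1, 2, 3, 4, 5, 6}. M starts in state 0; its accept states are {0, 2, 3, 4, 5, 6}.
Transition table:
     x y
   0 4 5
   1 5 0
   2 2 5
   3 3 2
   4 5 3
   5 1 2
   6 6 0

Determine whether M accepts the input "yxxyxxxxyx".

rejected

0 --y--> 5
5 --x--> 1
1 --x--> 5
5 --y--> 2
2 --x--> 2
2 --x--> 2
2 --x--> 2
2 --x--> 2
2 --y--> 5
5 --x--> 1
End in state 1, which is not an accepting state.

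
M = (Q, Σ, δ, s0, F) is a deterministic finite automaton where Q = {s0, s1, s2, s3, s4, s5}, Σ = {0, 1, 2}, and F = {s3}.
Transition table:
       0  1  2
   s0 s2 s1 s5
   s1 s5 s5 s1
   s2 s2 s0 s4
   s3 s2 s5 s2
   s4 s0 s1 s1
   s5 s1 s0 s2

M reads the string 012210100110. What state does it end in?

s0 --0--> s2
s2 --1--> s0
s0 --2--> s5
s5 --2--> s2
s2 --1--> s0
s0 --0--> s2
s2 --1--> s0
s0 --0--> s2
s2 --0--> s2
s2 --1--> s0
s0 --1--> s1
s1 --0--> s5

s5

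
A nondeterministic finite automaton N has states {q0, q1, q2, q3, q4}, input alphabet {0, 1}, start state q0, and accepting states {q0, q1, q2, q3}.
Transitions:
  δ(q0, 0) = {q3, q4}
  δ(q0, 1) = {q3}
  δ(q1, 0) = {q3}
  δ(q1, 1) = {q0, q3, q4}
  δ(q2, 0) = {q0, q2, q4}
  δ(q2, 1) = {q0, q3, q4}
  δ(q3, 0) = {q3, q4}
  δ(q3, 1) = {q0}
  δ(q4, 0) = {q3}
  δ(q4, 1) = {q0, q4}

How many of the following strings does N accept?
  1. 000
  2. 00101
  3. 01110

000: accepted
00101: accepted
01110: accepted

3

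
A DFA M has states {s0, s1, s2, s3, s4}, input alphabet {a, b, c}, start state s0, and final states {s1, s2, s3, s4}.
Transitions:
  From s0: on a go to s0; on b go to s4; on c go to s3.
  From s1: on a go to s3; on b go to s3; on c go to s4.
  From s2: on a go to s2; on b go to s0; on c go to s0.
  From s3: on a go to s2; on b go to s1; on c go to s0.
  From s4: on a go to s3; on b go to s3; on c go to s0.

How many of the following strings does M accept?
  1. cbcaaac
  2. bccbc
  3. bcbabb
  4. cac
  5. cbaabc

cbcaaac: rejected
bccbc: accepted
bcbabb: accepted
cac: rejected
cbaabc: accepted

3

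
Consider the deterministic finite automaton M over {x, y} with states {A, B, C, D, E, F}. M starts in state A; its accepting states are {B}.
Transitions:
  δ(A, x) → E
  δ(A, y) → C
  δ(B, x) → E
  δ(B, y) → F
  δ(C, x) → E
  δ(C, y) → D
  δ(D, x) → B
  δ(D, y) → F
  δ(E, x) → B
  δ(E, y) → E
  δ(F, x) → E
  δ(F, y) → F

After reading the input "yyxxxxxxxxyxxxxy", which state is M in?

E

A --y--> C
C --y--> D
D --x--> B
B --x--> E
E --x--> B
B --x--> E
E --x--> B
B --x--> E
E --x--> B
B --x--> E
E --y--> E
E --x--> B
B --x--> E
E --x--> B
B --x--> E
E --y--> E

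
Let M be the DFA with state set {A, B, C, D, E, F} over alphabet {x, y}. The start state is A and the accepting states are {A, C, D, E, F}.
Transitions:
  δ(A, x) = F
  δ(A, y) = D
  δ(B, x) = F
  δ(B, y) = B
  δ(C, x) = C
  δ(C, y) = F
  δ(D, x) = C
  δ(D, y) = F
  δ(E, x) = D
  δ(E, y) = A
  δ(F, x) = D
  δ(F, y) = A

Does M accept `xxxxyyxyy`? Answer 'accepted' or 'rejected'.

A --x--> F
F --x--> D
D --x--> C
C --x--> C
C --y--> F
F --y--> A
A --x--> F
F --y--> A
A --y--> D
End in state D, which is an accepting state.

accepted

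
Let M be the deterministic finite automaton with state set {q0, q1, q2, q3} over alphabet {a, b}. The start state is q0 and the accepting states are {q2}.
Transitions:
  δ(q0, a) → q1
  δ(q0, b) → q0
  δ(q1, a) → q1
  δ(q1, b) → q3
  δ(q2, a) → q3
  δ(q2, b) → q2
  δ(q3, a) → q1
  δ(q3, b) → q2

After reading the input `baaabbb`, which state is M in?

q2

q0 --b--> q0
q0 --a--> q1
q1 --a--> q1
q1 --a--> q1
q1 --b--> q3
q3 --b--> q2
q2 --b--> q2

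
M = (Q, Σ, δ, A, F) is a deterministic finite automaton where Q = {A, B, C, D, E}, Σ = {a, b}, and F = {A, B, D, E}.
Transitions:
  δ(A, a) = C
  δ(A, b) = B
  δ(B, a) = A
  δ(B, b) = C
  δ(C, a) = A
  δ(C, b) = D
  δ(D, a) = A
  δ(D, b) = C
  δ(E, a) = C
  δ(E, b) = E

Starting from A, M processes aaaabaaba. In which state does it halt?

A --a--> C
C --a--> A
A --a--> C
C --a--> A
A --b--> B
B --a--> A
A --a--> C
C --b--> D
D --a--> A

A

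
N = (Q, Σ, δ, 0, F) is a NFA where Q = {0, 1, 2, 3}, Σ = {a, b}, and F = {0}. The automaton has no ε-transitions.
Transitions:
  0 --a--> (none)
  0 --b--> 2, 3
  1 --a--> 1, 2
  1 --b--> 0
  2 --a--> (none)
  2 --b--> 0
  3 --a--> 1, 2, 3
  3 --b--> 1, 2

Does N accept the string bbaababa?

Start: {0}
read b: {2, 3}
read b: {0, 1, 2}
read a: {1, 2}
read a: {1, 2}
read b: {0}
read a: {}
The reachable set is empty and stays empty for the remaining 2 symbols.
Reachable ∩ accepting = {} — empty.

rejected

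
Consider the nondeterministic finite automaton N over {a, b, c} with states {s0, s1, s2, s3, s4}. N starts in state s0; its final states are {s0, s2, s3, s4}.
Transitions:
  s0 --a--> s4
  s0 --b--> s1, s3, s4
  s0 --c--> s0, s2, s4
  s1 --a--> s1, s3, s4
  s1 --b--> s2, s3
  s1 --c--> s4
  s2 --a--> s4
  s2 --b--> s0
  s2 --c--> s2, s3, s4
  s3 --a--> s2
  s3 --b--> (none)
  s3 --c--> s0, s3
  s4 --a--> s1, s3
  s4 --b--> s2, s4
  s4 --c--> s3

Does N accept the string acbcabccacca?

Start: {s0}
read a: {s4}
read c: {s3}
read b: {}
The reachable set is empty and stays empty for the remaining 9 symbols.
Reachable ∩ accepting = {} — empty.

rejected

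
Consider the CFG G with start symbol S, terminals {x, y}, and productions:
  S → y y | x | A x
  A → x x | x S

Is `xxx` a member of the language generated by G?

yes

S ⇒ Ax ⇒ xSx ⇒ xxx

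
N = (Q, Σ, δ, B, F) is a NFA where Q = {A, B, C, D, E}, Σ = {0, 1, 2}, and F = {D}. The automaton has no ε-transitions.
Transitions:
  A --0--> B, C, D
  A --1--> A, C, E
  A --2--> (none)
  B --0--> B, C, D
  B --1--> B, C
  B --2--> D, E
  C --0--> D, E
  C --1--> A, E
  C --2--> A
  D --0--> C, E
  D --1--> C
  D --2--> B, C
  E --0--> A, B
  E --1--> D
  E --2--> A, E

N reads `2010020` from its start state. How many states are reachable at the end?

Start: {B}
read 2: {D, E}
read 0: {A, B, C, E}
read 1: {A, B, C, D, E}
read 0: {A, B, C, D, E}
read 0: {A, B, C, D, E}
read 2: {A, B, C, D, E}
read 0: {A, B, C, D, E}
Final reachable set {A, B, C, D, E} has 5 states.

5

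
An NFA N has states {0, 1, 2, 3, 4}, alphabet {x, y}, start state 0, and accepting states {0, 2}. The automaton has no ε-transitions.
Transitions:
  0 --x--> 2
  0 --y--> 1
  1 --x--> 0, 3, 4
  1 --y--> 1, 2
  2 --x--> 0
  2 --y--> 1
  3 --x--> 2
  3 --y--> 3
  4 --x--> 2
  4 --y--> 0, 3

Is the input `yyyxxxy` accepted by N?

rejected

Start: {0}
read y: {1}
read y: {1, 2}
read y: {1, 2}
read x: {0, 3, 4}
read x: {2}
read x: {0}
read y: {1}
Reachable ∩ accepting = {} — empty.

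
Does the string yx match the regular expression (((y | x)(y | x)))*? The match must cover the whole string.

yes

Split into 1 piece yx; each matches ((y|x)(y|x)).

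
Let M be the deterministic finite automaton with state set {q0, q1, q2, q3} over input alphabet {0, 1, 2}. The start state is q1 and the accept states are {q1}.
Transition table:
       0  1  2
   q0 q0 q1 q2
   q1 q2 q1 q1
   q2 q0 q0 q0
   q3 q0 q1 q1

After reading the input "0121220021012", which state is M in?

q1 --0--> q2
q2 --1--> q0
q0 --2--> q2
q2 --1--> q0
q0 --2--> q2
q2 --2--> q0
q0 --0--> q0
q0 --0--> q0
q0 --2--> q2
q2 --1--> q0
q0 --0--> q0
q0 --1--> q1
q1 --2--> q1

q1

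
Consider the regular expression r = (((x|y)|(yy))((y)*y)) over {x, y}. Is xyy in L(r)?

yes

Split as x·yy: ((x|y)|(yy)) matches x and ((y)*y) matches yy.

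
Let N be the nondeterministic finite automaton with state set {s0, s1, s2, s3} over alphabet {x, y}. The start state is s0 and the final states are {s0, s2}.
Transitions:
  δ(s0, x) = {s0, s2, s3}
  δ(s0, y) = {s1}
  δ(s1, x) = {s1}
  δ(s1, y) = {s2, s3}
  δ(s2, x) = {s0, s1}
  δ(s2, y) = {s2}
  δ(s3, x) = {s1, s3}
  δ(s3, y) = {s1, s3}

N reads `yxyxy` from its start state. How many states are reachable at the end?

Start: {s0}
read y: {s1}
read x: {s1}
read y: {s2, s3}
read x: {s0, s1, s3}
read y: {s1, s2, s3}
Final reachable set {s1, s2, s3} has 3 states.

3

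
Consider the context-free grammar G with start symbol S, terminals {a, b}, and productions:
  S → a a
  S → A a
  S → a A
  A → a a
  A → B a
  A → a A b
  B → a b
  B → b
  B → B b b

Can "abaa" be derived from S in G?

S ⇒ Aa ⇒ Baa ⇒ abaa

yes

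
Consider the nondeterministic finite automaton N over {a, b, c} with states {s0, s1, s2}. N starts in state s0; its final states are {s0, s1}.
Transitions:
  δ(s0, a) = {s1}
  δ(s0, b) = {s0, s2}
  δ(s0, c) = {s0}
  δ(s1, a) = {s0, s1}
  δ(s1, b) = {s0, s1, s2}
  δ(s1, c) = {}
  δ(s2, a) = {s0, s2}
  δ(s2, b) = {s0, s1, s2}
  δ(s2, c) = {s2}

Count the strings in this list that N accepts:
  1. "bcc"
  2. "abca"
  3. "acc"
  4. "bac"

"bcc": accepted
"abca": accepted
"acc": rejected
"bac": accepted

3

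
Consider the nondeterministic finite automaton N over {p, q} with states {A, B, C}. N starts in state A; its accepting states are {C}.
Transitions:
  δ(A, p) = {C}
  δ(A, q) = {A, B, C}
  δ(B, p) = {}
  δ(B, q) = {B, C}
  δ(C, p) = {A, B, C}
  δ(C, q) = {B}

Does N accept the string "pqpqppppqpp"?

Start: {A}
read p: {C}
read q: {B}
read p: {}
The reachable set is empty and stays empty for the remaining 8 symbols.
Reachable ∩ accepting = {} — empty.

rejected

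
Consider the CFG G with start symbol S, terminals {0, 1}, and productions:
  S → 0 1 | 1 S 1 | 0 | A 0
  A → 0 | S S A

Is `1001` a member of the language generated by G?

yes

S ⇒ 1S1 ⇒ 1A01 ⇒ 1001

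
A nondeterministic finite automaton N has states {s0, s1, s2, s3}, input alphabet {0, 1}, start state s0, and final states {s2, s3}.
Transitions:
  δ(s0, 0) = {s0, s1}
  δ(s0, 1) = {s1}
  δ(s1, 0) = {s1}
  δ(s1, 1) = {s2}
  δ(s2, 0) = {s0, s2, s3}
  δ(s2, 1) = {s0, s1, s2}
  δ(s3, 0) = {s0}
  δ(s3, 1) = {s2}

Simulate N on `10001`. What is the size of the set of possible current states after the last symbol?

1

Start: {s0}
read 1: {s1}
read 0: {s1}
read 0: {s1}
read 0: {s1}
read 1: {s2}
Final reachable set {s2} has 1 state.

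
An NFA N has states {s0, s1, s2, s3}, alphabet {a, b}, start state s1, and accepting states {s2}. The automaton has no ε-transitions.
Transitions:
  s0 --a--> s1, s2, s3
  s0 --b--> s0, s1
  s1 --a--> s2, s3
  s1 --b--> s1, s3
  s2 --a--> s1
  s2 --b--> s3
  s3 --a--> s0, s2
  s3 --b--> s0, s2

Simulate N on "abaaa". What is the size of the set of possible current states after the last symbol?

4

Start: {s1}
read a: {s2, s3}
read b: {s0, s2, s3}
read a: {s0, s1, s2, s3}
read a: {s0, s1, s2, s3}
read a: {s0, s1, s2, s3}
Final reachable set {s0, s1, s2, s3} has 4 states.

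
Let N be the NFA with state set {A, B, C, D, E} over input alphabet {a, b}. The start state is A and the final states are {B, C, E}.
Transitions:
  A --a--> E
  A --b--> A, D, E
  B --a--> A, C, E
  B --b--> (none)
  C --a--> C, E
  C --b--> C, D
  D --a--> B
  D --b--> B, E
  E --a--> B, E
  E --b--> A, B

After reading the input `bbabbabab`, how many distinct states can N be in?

Start: {A}
read b: {A, D, E}
read b: {A, B, D, E}
read a: {A, B, C, E}
read b: {A, B, C, D, E}
read b: {A, B, C, D, E}
read a: {A, B, C, E}
read b: {A, B, C, D, E}
read a: {A, B, C, E}
read b: {A, B, C, D, E}
Final reachable set {A, B, C, D, E} has 5 states.

5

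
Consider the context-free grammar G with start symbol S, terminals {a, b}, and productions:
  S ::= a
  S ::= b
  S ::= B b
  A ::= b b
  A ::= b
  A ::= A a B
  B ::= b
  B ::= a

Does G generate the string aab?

no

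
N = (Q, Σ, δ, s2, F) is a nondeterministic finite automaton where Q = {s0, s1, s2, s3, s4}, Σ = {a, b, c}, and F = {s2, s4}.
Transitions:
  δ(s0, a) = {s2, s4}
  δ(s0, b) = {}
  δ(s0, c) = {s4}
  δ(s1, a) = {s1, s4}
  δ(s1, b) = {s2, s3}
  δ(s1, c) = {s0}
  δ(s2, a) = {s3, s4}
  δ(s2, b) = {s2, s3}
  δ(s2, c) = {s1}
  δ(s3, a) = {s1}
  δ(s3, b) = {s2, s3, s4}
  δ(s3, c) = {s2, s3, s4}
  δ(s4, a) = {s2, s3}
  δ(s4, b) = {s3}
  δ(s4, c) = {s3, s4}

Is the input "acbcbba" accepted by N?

Start: {s2}
read a: {s3, s4}
read c: {s2, s3, s4}
read b: {s2, s3, s4}
read c: {s1, s2, s3, s4}
read b: {s2, s3, s4}
read b: {s2, s3, s4}
read a: {s1, s2, s3, s4}
Reachable ∩ accepting = {s2, s4} — nonempty.

accepted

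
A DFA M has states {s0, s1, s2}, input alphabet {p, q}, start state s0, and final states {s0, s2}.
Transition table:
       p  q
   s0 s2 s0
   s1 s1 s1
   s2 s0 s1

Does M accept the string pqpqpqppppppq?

s0 --p--> s2
s2 --q--> s1
s1 --p--> s1
s1 --q--> s1
s1 --p--> s1
s1 --q--> s1
s1 --p--> s1
s1 --p--> s1
s1 --p--> s1
s1 --p--> s1
s1 --p--> s1
s1 --p--> s1
s1 --q--> s1
End in state s1, which is not an accepting state.

rejected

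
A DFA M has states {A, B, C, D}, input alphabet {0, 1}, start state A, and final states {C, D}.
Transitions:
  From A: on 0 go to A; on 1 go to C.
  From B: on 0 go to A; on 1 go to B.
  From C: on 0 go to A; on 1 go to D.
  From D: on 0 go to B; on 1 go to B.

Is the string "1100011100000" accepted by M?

A --1--> C
C --1--> D
D --0--> B
B --0--> A
A --0--> A
A --1--> C
C --1--> D
D --1--> B
B --0--> A
A --0--> A
A --0--> A
A --0--> A
A --0--> A
End in state A, which is not an accepting state.

rejected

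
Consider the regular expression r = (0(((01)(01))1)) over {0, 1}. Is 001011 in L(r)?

yes

Split as 0·01011: 0 matches 0 and (((01)(01))1) matches 01011.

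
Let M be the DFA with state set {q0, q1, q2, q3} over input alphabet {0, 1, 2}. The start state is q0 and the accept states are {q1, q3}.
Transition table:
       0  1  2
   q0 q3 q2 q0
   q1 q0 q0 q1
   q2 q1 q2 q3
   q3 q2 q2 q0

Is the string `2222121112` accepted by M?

q0 --2--> q0
q0 --2--> q0
q0 --2--> q0
q0 --2--> q0
q0 --1--> q2
q2 --2--> q3
q3 --1--> q2
q2 --1--> q2
q2 --1--> q2
q2 --2--> q3
End in state q3, which is an accepting state.

accepted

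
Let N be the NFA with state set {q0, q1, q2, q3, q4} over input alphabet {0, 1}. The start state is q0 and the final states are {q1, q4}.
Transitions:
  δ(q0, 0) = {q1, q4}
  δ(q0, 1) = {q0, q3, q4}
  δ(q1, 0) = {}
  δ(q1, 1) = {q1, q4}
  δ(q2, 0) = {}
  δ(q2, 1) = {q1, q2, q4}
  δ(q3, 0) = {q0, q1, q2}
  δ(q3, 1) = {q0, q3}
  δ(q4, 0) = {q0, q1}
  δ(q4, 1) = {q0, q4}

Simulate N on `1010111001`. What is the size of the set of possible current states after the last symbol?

Start: {q0}
read 1: {q0, q3, q4}
read 0: {q0, q1, q2, q4}
read 1: {q0, q1, q2, q3, q4}
read 0: {q0, q1, q2, q4}
read 1: {q0, q1, q2, q3, q4}
read 1: {q0, q1, q2, q3, q4}
read 1: {q0, q1, q2, q3, q4}
read 0: {q0, q1, q2, q4}
read 0: {q0, q1, q4}
read 1: {q0, q1, q3, q4}
Final reachable set {q0, q1, q3, q4} has 4 states.

4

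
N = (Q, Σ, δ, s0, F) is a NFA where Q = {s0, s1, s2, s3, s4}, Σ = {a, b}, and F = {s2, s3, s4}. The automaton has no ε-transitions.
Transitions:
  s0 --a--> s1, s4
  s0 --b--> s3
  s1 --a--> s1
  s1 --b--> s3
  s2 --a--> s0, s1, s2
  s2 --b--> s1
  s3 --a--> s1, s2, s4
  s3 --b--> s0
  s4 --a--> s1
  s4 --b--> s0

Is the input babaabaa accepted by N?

accepted

Start: {s0}
read b: {s3}
read a: {s1, s2, s4}
read b: {s0, s1, s3}
read a: {s1, s2, s4}
read a: {s0, s1, s2}
read b: {s1, s3}
read a: {s1, s2, s4}
read a: {s0, s1, s2}
Reachable ∩ accepting = {s2} — nonempty.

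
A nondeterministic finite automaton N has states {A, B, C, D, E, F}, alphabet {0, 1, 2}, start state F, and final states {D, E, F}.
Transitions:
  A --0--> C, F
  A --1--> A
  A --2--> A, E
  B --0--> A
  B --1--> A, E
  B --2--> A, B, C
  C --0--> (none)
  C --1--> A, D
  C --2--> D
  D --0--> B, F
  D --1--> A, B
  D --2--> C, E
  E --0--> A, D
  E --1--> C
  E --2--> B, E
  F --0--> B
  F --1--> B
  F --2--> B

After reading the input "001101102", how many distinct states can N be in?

5

Start: {F}
read 0: {B}
read 0: {A}
read 1: {A}
read 1: {A}
read 0: {C, F}
read 1: {A, B, D}
read 1: {A, B, E}
read 0: {A, C, D, F}
read 2: {A, B, C, D, E}
Final reachable set {A, B, C, D, E} has 5 states.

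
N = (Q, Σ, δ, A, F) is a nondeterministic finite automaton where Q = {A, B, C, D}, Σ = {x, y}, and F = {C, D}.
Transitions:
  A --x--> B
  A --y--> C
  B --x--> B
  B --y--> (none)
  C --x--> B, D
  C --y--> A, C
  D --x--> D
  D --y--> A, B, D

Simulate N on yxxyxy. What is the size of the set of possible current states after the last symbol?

Start: {A}
read y: {C}
read x: {B, D}
read x: {B, D}
read y: {A, B, D}
read x: {B, D}
read y: {A, B, D}
Final reachable set {A, B, D} has 3 states.

3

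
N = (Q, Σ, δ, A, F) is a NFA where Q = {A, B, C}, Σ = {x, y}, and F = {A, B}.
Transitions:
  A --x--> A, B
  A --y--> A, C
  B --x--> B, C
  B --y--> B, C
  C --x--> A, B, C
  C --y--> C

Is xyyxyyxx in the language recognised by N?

Start: {A}
read x: {A, B}
read y: {A, B, C}
read y: {A, B, C}
read x: {A, B, C}
read y: {A, B, C}
read y: {A, B, C}
read x: {A, B, C}
read x: {A, B, C}
Reachable ∩ accepting = {A, B} — nonempty.

accepted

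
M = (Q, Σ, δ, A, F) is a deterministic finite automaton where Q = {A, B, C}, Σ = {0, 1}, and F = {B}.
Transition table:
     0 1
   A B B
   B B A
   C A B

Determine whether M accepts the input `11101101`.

rejected

A --1--> B
B --1--> A
A --1--> B
B --0--> B
B --1--> A
A --1--> B
B --0--> B
B --1--> A
End in state A, which is not an accepting state.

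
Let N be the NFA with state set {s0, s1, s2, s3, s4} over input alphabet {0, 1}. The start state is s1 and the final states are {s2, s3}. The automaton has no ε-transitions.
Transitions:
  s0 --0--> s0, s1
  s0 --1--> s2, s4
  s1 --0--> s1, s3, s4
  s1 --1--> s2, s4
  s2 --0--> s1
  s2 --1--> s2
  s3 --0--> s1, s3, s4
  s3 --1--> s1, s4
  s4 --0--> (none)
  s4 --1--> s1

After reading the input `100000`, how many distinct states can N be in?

Start: {s1}
read 1: {s2, s4}
read 0: {s1}
read 0: {s1, s3, s4}
read 0: {s1, s3, s4}
read 0: {s1, s3, s4}
read 0: {s1, s3, s4}
Final reachable set {s1, s3, s4} has 3 states.

3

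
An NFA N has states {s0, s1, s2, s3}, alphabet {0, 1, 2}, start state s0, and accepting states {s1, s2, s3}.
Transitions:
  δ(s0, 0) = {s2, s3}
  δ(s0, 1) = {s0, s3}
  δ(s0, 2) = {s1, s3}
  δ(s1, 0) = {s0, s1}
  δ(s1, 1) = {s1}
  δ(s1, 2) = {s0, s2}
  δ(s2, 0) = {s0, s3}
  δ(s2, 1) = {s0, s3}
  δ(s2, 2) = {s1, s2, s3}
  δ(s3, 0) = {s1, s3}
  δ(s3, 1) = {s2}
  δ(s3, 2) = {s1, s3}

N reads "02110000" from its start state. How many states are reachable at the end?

4

Start: {s0}
read 0: {s2, s3}
read 2: {s1, s2, s3}
read 1: {s0, s1, s2, s3}
read 1: {s0, s1, s2, s3}
read 0: {s0, s1, s2, s3}
read 0: {s0, s1, s2, s3}
read 0: {s0, s1, s2, s3}
read 0: {s0, s1, s2, s3}
Final reachable set {s0, s1, s2, s3} has 4 states.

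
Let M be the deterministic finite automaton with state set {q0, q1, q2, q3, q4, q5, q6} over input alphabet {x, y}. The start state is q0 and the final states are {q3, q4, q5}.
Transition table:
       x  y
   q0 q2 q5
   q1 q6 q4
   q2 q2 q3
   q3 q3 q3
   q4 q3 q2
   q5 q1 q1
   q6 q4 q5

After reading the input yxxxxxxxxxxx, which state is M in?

q3

q0 --y--> q5
q5 --x--> q1
q1 --x--> q6
q6 --x--> q4
q4 --x--> q3
q3 --x--> q3
q3 --x--> q3
q3 --x--> q3
q3 --x--> q3
q3 --x--> q3
q3 --x--> q3
q3 --x--> q3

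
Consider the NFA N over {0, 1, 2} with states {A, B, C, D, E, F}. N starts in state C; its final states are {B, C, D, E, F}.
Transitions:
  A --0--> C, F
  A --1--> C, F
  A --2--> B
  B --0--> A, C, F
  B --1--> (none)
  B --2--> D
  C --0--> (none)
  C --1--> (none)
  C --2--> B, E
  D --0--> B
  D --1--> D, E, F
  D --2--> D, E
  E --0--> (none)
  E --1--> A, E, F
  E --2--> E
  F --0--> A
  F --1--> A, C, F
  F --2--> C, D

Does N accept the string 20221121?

Start: {C}
read 2: {B, E}
read 0: {A, C, F}
read 2: {B, C, D, E}
read 2: {B, D, E}
read 1: {A, D, E, F}
read 1: {A, C, D, E, F}
read 2: {B, C, D, E}
read 1: {A, D, E, F}
Reachable ∩ accepting = {D, E, F} — nonempty.

accepted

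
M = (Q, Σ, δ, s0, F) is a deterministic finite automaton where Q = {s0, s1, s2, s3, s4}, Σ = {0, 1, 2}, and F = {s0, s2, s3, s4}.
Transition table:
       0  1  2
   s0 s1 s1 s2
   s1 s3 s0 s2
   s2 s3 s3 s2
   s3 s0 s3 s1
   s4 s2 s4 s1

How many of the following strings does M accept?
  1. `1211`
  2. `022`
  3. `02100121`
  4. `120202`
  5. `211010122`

4

`1211`: accepted
`022`: accepted
`02100121`: accepted
`120202`: rejected
`211010122`: accepted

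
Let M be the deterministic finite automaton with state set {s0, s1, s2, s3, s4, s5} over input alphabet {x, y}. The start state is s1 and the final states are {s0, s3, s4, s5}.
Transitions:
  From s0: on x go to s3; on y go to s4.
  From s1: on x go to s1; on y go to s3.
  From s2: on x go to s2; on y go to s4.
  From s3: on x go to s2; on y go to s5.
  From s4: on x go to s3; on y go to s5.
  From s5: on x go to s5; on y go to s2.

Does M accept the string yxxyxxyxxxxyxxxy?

s1 --y--> s3
s3 --x--> s2
s2 --x--> s2
s2 --y--> s4
s4 --x--> s3
s3 --x--> s2
s2 --y--> s4
s4 --x--> s3
s3 --x--> s2
s2 --x--> s2
s2 --x--> s2
s2 --y--> s4
s4 --x--> s3
s3 --x--> s2
s2 --x--> s2
s2 --y--> s4
End in state s4, which is an accepting state.

accepted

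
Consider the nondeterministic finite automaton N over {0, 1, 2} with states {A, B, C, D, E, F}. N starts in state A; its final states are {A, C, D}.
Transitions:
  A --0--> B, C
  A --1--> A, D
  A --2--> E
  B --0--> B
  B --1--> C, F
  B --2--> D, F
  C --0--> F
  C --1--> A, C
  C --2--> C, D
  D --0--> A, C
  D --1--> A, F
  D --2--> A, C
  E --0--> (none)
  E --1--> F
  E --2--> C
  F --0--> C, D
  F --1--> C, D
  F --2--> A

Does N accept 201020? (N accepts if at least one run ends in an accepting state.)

Start: {A}
read 2: {E}
read 0: {}
The reachable set is empty and stays empty for the remaining 4 symbols.
Reachable ∩ accepting = {} — empty.

rejected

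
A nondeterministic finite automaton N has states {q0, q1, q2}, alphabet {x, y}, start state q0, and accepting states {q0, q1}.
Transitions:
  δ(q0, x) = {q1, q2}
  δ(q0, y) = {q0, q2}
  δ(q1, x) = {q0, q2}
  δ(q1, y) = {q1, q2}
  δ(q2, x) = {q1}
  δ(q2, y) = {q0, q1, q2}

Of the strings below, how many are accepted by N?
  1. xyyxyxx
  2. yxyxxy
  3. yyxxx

xyyxyxx: accepted
yxyxxy: accepted
yyxxx: accepted

3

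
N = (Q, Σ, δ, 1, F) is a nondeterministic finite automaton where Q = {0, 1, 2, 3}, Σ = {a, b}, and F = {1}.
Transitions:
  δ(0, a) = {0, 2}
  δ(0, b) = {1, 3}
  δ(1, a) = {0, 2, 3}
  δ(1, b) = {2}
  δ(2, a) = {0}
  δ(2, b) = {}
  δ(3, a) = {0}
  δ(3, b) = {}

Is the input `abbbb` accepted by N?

rejected

Start: {1}
read a: {0, 2, 3}
read b: {1, 3}
read b: {2}
read b: {}
The reachable set is empty and stays empty for the remaining 1 symbol.
Reachable ∩ accepting = {} — empty.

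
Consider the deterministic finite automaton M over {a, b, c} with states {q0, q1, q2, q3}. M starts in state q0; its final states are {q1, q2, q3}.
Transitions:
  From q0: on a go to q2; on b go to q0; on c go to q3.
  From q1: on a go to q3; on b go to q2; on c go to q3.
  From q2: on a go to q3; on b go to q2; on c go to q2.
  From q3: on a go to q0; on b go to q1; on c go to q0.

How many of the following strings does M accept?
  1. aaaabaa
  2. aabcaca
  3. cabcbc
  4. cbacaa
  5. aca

3

aaaabaa: rejected
aabcaca: rejected
cabcbc: accepted
cbacaa: accepted
aca: accepted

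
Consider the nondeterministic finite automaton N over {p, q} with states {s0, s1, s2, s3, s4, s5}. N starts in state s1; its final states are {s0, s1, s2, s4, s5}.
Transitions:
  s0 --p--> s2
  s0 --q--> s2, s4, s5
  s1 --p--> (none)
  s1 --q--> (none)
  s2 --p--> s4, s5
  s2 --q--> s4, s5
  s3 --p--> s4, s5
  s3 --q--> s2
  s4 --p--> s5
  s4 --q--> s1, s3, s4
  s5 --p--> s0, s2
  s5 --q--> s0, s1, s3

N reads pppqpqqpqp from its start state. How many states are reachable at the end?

0

Start: {s1}
read p: {}
The reachable set is empty and stays empty for the remaining 9 symbols.
Final reachable set {} has 0 states.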